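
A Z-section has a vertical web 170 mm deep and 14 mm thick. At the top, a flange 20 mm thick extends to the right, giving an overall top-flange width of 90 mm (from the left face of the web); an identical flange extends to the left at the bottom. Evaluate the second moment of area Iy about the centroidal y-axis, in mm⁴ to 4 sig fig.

Iy ≈ 7.658 × 10⁶ mm⁴

Break the section into simple shapes (no overlaps), measuring from the bottom-left corner of the bounding box.
Web: 14 × 170, A = 2 380 mm², x = 83 mm, Ī = 38873.3 mm⁴.
Top flange (beyond web): 76 × 20, A = 1 520 mm², x = 128 mm, Ī = 731 627 mm⁴.
Bottom flange (beyond web): 76 × 20, A = 1 520 mm², x = 38 mm, Ī = 731 627 mm⁴.
Centroid: x̄ = ΣA·x / ΣA = 83 mm.
Transfer each piece to the centroidal y-axis using Ī + A·d² with d = x − 83:
  web: d = 0 mm → contributes +38873.3 mm⁴
  top flange (beyond web): d = 45 mm → contributes +3 809 627 mm⁴
  bottom flange (beyond web): d = -45 mm → contributes +3 809 627 mm⁴
Total I = 7 658 127 mm⁴.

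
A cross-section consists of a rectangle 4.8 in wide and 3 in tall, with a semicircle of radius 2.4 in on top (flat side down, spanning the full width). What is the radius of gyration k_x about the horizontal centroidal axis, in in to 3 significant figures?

k_x ≈ 1.46 in

Break the section into simple shapes (no overlaps), measuring from the bottom-left corner of the bounding box.
Rectangular body: 4.8 × 3, A = 14.4 in², y = 1.5 in, Ī = 10.8 in⁴.
Semicircular cap: semicircle r = 2.4, A = 9.0478 in², y = 4.0186 in, Ī = 3.6415 in⁴.
Centroid: ȳ = ΣA·y / ΣA = 2.4718 in.
Transfer each piece to the horizontal centroidal axis using Ī + A·d² with d = y − 2.4718:
  rectangular body: d = -0.97185 in → contributes +24.401 in⁴
  semicircular cap: d = 1.5467 in → contributes +25.288 in⁴
Total I = 49.688 in⁴.
Radius of gyration: k = √(I/A) = √(49.688 / 23.448) = 1.4557 in.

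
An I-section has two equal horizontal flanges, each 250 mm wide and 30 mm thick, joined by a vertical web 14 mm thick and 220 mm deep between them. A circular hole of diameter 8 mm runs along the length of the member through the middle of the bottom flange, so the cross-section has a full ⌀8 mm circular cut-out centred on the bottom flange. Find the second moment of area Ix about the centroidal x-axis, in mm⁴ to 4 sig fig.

Treat the section as a set of non-overlapping primitives; coordinates are from the bounding-box lower-left.
Bottom flange: 250 × 30, A = 7 500 mm², y = 15 mm, Ī = 562 500 mm⁴.
Web: 14 × 220, A = 3 080 mm², y = 140 mm, Ī = 12 422 667 mm⁴.
Top flange: 250 × 30, A = 7 500 mm², y = 265 mm, Ī = 562 500 mm⁴.
Hole (subtracted): ⌀8, A = 50.2655 mm², y = 15 mm, Ī = 201.062 mm⁴.
Centroid: ȳ = ΣA·y / ΣA = 140.348 mm.
Transfer each piece to the centroidal x-axis using Ī + A·d² with d = y − 140.348:
  bottom flange: d = -125.348 mm → contributes +118 404 330 mm⁴
  web: d = -0.34849 mm → contributes +12 423 041 mm⁴
  top flange: d = 124.652 mm → contributes +117 097 492 mm⁴
  hole: d = -125.348 mm → contributes −789 985 mm⁴
Total I = 247 134 878 mm⁴.

Ix ≈ 2.471 × 10⁸ mm⁴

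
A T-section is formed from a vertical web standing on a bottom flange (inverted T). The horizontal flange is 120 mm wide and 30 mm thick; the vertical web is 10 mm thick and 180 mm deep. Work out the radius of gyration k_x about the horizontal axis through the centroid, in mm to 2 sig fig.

k_x ≈ 58 mm

Split into non-overlapping primitives; take the origin at the lower-left of the bounding box.
Flange: 120 × 30, A = 3 600 mm², y = 15 mm, Ī = 270 000 mm⁴.
Web: 10 × 180, A = 1 800 mm², y = 120 mm, Ī = 4 860 000 mm⁴.
Centroid: ȳ = ΣA·y / ΣA = 50 mm.
Transfer each piece to the horizontal axis through the centroid using Ī + A·d² with d = y − 50:
  flange: d = -35 mm → contributes +4 680 000 mm⁴
  web: d = 70 mm → contributes +13 680 000 mm⁴
Total I = 18 360 000 mm⁴.
Radius of gyration: k = √(I/A) = √(18 360 000 / 5 400) = 58.31 mm.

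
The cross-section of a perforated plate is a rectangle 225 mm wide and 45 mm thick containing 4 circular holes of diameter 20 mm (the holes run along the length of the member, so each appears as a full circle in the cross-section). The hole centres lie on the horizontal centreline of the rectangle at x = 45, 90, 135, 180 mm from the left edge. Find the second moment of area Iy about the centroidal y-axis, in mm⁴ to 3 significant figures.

Split into non-overlapping primitives; take the origin at the lower-left of the bounding box.
Plate: 225 × 45, A = 10 125 mm², x = 112.5 mm, Ī = 42 714 844 mm⁴.
Hole 1 (subtracted): ⌀20, A = 314.16 mm², x = 45 mm, Ī = 7 854 mm⁴.
Hole 2 (subtracted): ⌀20, A = 314.16 mm², x = 90 mm, Ī = 7 854 mm⁴.
Hole 3 (subtracted): ⌀20, A = 314.16 mm², x = 135 mm, Ī = 7 854 mm⁴.
Hole 4 (subtracted): ⌀20, A = 314.16 mm², x = 180 mm, Ī = 7 854 mm⁴.
By symmetry the centroid is at mid-width, x̄ = 112.5 mm.
Transfer each piece to the centroidal y-axis using Ī + A·d² with d = x − 112.5:
  plate: d = 0 mm → contributes +42 714 844 mm⁴
  hole 1: d = -67.5 mm → contributes −1 439 242 mm⁴
  hole 2: d = -22.5 mm → contributes −166 897 mm⁴
  hole 3: d = 22.5 mm → contributes −166 897 mm⁴
  hole 4: d = 67.5 mm → contributes −1 439 242 mm⁴
Total I = 39 502 565 mm⁴.

Iy ≈ 3.95 × 10⁷ mm⁴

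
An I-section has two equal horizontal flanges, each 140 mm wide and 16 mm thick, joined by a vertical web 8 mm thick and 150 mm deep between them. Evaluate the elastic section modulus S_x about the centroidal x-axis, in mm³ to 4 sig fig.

S_x ≈ 3.649 × 10⁵ mm³

Treat the section as a set of non-overlapping primitives; coordinates are from the bounding-box lower-left.
Bottom flange: 140 × 16, A = 2 240 mm², y = 8 mm, Ī = 47786.7 mm⁴.
Web: 8 × 150, A = 1 200 mm², y = 91 mm, Ī = 2 250 000 mm⁴.
Top flange: 140 × 16, A = 2 240 mm², y = 174 mm, Ī = 47786.7 mm⁴.
By symmetry the centroid is at mid-height, ȳ = 91 mm.
Transfer each piece to the centroidal x-axis using Ī + A·d² with d = y − 91:
  bottom flange: d = -83 mm → contributes +15 479 147 mm⁴
  web: d = 0 mm → contributes +2 250 000 mm⁴
  top flange: d = 83 mm → contributes +15 479 147 mm⁴
Total I = 33 208 293 mm⁴.
Extreme fibre distance c = 91 mm; S = I/c = 364 926 mm³.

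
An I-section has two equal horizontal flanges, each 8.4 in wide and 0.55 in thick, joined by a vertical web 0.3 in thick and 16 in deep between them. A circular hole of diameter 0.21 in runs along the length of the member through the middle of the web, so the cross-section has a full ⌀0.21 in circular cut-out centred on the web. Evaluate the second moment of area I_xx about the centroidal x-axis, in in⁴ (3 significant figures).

I_xx ≈ 735 in⁴

Treat the section as a set of non-overlapping primitives; coordinates are from the bounding-box lower-left.
Bottom flange: 8.4 × 0.55, A = 4.62 in², y = 0.275 in, Ī = 0.11646 in⁴.
Web: 0.3 × 16, A = 4.8 in², y = 8.55 in, Ī = 102.4 in⁴.
Top flange: 8.4 × 0.55, A = 4.62 in², y = 16.825 in, Ī = 0.11646 in⁴.
Hole (subtracted): ⌀0.21, A = 0.034636 in², y = 8.55 in, Ī = 0.000095466 in⁴.
By symmetry the centroid is at mid-height, ȳ = 8.55 in.
Transfer each piece to the centroidal x-axis using Ī + A·d² with d = y − 8.55:
  bottom flange: d = -8.275 in → contributes +316.47 in⁴
  web: d = 0 in → contributes +102.4 in⁴
  top flange: d = 8.275 in → contributes +316.47 in⁴
  hole: d = 0 in → contributes −0.000095466 in⁴
Total I = 735.35 in⁴.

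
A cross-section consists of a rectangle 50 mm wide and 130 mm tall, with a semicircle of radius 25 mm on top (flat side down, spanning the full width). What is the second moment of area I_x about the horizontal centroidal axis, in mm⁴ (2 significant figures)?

I_x ≈ 1.4 × 10⁷ mm⁴

Break the section into simple shapes (no overlaps), measuring from the bottom-left corner of the bounding box.
Rectangular body: 50 × 130, A = 6 500 mm², y = 65 mm, Ī = 9 154 167 mm⁴.
Semicircular cap: semicircle r = 25, A = 981.7 mm², y = 140.6 mm, Ī = 42 874 mm⁴.
Centroid: ȳ = ΣA·y / ΣA = 74.92 mm.
Transfer each piece to the horizontal centroidal axis using Ī + A·d² with d = y − 74.92:
  rectangular body: d = -9.922 mm → contributes +9 794 004 mm⁴
  semicircular cap: d = 65.69 mm → contributes +4 279 135 mm⁴
Total I = 14 073 139 mm⁴.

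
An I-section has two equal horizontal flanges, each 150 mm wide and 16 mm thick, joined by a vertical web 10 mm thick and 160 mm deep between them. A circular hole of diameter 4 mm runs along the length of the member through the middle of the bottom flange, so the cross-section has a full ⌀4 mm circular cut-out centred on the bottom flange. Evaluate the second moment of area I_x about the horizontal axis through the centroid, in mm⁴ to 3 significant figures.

Split into non-overlapping primitives; take the origin at the lower-left of the bounding box.
Bottom flange: 150 × 16, A = 2 400 mm², y = 8 mm, Ī = 51 200 mm⁴.
Web: 10 × 160, A = 1 600 mm², y = 96 mm, Ī = 3 413 333 mm⁴.
Top flange: 150 × 16, A = 2 400 mm², y = 184 mm, Ī = 51 200 mm⁴.
Hole (subtracted): ⌀4, A = 12.566 mm², y = 8 mm, Ī = 12.566 mm⁴.
Centroid: ȳ = ΣA·y / ΣA = 96.173 mm.
Transfer each piece to the horizontal axis through the centroid using Ī + A·d² with d = y − 96.173:
  bottom flange: d = -88.173 mm → contributes +18 710 001 mm⁴
  web: d = -0.17313 mm → contributes +3 413 381 mm⁴
  top flange: d = 87.827 mm → contributes +18 563 743 mm⁴
  hole: d = -88.173 mm → contributes −97 710 mm⁴
Total I = 40 589 415 mm⁴.

I_x ≈ 4.06 × 10⁷ mm⁴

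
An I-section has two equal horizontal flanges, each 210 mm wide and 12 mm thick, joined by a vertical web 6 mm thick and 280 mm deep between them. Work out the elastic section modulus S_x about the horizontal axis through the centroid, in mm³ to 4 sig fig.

Decompose the section into non-overlapping parts with the origin at the bottom-left of its bounding rectangle.
Bottom flange: 210 × 12, A = 2 520 mm², y = 6 mm, Ī = 30 240 mm⁴.
Web: 6 × 280, A = 1 680 mm², y = 152 mm, Ī = 10 976 000 mm⁴.
Top flange: 210 × 12, A = 2 520 mm², y = 298 mm, Ī = 30 240 mm⁴.
By symmetry the centroid is at mid-height, ȳ = 152 mm.
Transfer each piece to the horizontal axis through the centroid using Ī + A·d² with d = y − 152:
  bottom flange: d = -146 mm → contributes +53 746 560 mm⁴
  web: d = 0 mm → contributes +10 976 000 mm⁴
  top flange: d = 146 mm → contributes +53 746 560 mm⁴
Total I = 118 469 120 mm⁴.
Extreme fibre distance c = 152 mm; S = I/c = 779 402 mm³.

S_x ≈ 7.794 × 10⁵ mm³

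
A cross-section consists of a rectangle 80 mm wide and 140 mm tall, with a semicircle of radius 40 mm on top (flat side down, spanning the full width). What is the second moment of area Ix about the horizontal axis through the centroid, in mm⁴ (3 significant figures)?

Ix ≈ 3.41 × 10⁷ mm⁴

Decompose the section into non-overlapping parts with the origin at the bottom-left of its bounding rectangle.
Rectangular body: 80 × 140, A = 11 200 mm², y = 70 mm, Ī = 18 293 333 mm⁴.
Semicircular cap: semicircle r = 40, A = 2513.3 mm², y = 156.98 mm, Ī = 280 978 mm⁴.
Centroid: ȳ = ΣA·y / ΣA = 85.94 mm.
Transfer each piece to the horizontal axis through the centroid using Ī + A·d² with d = y − 85.94:
  rectangular body: d = -15.94 mm → contributes +21 139 233 mm⁴
  semicircular cap: d = 71.036 mm → contributes +12 963 269 mm⁴
Total I = 34 102 502 mm⁴.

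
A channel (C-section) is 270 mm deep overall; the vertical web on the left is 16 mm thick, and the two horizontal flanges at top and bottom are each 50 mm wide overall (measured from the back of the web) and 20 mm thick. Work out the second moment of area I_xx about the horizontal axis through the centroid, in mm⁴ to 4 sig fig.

Split into non-overlapping primitives; take the origin at the lower-left of the bounding box.
Web: 16 × 270, A = 4 320 mm², y = 135 mm, Ī = 26 244 000 mm⁴.
Top flange (beyond web): 34 × 20, A = 680 mm², y = 260 mm, Ī = 22666.7 mm⁴.
Bottom flange (beyond web): 34 × 20, A = 680 mm², y = 10 mm, Ī = 22666.7 mm⁴.
By symmetry the centroid is at mid-height, ȳ = 135 mm.
Transfer each piece to the horizontal axis through the centroid using Ī + A·d² with d = y − 135:
  web: d = 0 mm → contributes +26 244 000 mm⁴
  top flange (beyond web): d = 125 mm → contributes +10 647 667 mm⁴
  bottom flange (beyond web): d = -125 mm → contributes +10 647 667 mm⁴
Total I = 47 539 333 mm⁴.

I_xx ≈ 4.754 × 10⁷ mm⁴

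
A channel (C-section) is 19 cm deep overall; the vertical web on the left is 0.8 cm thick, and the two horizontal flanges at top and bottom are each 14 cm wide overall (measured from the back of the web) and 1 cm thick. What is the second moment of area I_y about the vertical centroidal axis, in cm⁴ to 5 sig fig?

I_y ≈ 856.80 cm⁴

Break the section into simple shapes (no overlaps), measuring from the bottom-left corner of the bounding box.
Web: 0.8 × 19, A = 15.2 cm², x = 0.4 cm, Ī = 0.8106667 cm⁴.
Top flange (beyond web): 13.2 × 1, A = 13.2 cm², x = 7.4 cm, Ī = 191.664 cm⁴.
Bottom flange (beyond web): 13.2 × 1, A = 13.2 cm², x = 7.4 cm, Ī = 191.664 cm⁴.
Centroid: x̄ = ΣA·x / ΣA = 4.842308 cm.
Transfer each piece to the vertical centroidal axis using Ī + A·d² with d = x − 4.842308:
  web: d = -4.442308 cm → contributes +300.769 cm⁴
  top flange (beyond web): d = 2.557692 cm → contributes +278.0156 cm⁴
  bottom flange (beyond web): d = 2.557692 cm → contributes +278.0156 cm⁴
Total I = 856.8002 cm⁴.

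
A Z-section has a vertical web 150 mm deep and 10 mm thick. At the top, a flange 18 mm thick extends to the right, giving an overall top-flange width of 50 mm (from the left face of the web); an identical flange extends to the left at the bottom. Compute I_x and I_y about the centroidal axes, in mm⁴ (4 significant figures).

I_x ≈ 9.124 × 10⁶ mm⁴, I_y ≈ 1.105 × 10⁶ mm⁴

Treat the section as a set of non-overlapping primitives; coordinates are from the bounding-box lower-left.
Web: 10 × 150, A = 1 500 mm², y = 75 mm, Ī = 2 812 500 mm⁴.
Top flange (beyond web): 40 × 18, A = 720 mm², y = 141 mm, Ī = 19 440 mm⁴.
Bottom flange (beyond web): 40 × 18, A = 720 mm², y = 9 mm, Ī = 19 440 mm⁴.
Centroid: ȳ = ΣA·y / ΣA = 75 mm.
Transfer each piece to the centroidal x-axis using Ī + A·d² with d = y − 75:
  web: d = 0 mm → contributes +2 812 500 mm⁴
  top flange (beyond web): d = 66 mm → contributes +3 155 760 mm⁴
  bottom flange (beyond web): d = -66 mm → contributes +3 155 760 mm⁴
Total I = 9 124 020 mm⁴.
For the y-axis: x̄ = 45 mm.
Repeating about the centroidal y-axis gives I_y = 1 104 500 mm⁴.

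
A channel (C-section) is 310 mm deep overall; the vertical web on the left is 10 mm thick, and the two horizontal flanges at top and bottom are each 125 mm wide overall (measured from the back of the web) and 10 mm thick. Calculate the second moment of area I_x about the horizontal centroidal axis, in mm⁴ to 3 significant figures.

I_x ≈ 7.66 × 10⁷ mm⁴

Treat the section as a set of non-overlapping primitives; coordinates are from the bounding-box lower-left.
Web: 10 × 310, A = 3 100 mm², y = 155 mm, Ī = 24 825 833 mm⁴.
Top flange (beyond web): 115 × 10, A = 1 150 mm², y = 305 mm, Ī = 9583.3 mm⁴.
Bottom flange (beyond web): 115 × 10, A = 1 150 mm², y = 5 mm, Ī = 9583.3 mm⁴.
By symmetry the centroid is at mid-height, ȳ = 155 mm.
Transfer each piece to the horizontal centroidal axis using Ī + A·d² with d = y − 155:
  web: d = 0 mm → contributes +24 825 833 mm⁴
  top flange (beyond web): d = 150 mm → contributes +25 884 583 mm⁴
  bottom flange (beyond web): d = -150 mm → contributes +25 884 583 mm⁴
Total I = 76 595 000 mm⁴.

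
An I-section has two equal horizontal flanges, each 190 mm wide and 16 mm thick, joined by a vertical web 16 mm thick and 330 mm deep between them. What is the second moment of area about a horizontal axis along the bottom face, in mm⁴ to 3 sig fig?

I_base ≈ 6.02 × 10⁸ mm⁴

Decompose the section into non-overlapping parts with the origin at the bottom-left of its bounding rectangle.
Bottom flange: 190 × 16, A = 3 040 mm², y = 8 mm, Ī = 64 853 mm⁴.
Web: 16 × 330, A = 5 280 mm², y = 181 mm, Ī = 47 916 000 mm⁴.
Top flange: 190 × 16, A = 3 040 mm², y = 354 mm, Ī = 64 853 mm⁴.
Transfer each piece to the bottom edge using Ī + A·d² with d = y − 0:
  bottom flange: d = 8 mm → contributes +259 413 mm⁴
  web: d = 181 mm → contributes +220 894 080 mm⁴
  top flange: d = 354 mm → contributes +381 025 493 mm⁴
Total I = 602 178 987 mm⁴.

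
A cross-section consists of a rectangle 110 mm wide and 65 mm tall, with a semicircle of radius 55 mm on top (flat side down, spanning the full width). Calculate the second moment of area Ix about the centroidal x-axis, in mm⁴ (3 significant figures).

Ix ≈ 1.24 × 10⁷ mm⁴

Decompose the section into non-overlapping parts with the origin at the bottom-left of its bounding rectangle.
Rectangular body: 110 × 65, A = 7 150 mm², y = 32.5 mm, Ī = 2 517 396 mm⁴.
Semicircular cap: semicircle r = 55, A = 4751.7 mm², y = 88.343 mm, Ī = 1 004 345 mm⁴.
Centroid: ȳ = ΣA·y / ΣA = 54.795 mm.
Transfer each piece to the centroidal x-axis using Ī + A·d² with d = y − 54.795:
  rectangular body: d = -22.295 mm → contributes +6 071 374 mm⁴
  semicircular cap: d = 33.548 mm → contributes +6 352 150 mm⁴
Total I = 12 423 524 mm⁴.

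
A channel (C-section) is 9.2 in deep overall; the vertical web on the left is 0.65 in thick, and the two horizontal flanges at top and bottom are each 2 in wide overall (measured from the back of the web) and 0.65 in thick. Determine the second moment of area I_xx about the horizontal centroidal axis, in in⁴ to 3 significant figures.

Treat the section as a set of non-overlapping primitives; coordinates are from the bounding-box lower-left.
Web: 0.65 × 9.2, A = 5.98 in², y = 4.6 in, Ī = 42.179 in⁴.
Top flange (beyond web): 1.35 × 0.65, A = 0.8775 in², y = 8.875 in, Ī = 0.030895 in⁴.
Bottom flange (beyond web): 1.35 × 0.65, A = 0.8775 in², y = 0.325 in, Ī = 0.030895 in⁴.
By symmetry the centroid is at mid-height, ȳ = 4.6 in.
Transfer each piece to the horizontal centroidal axis using Ī + A·d² with d = y − 4.6:
  web: d = 0 in → contributes +42.179 in⁴
  top flange (beyond web): d = 4.275 in → contributes +16.068 in⁴
  bottom flange (beyond web): d = -4.275 in → contributes +16.068 in⁴
Total I = 74.314 in⁴.

I_xx ≈ 74.3 in⁴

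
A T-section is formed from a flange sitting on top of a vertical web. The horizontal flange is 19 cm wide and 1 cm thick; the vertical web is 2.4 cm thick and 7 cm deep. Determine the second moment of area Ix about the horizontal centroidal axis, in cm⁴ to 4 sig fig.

Ix ≈ 212.8 cm⁴

Decompose the section into non-overlapping parts with the origin at the bottom-left of its bounding rectangle.
Flange: 19 × 1, A = 19 cm², y = 7.5 cm, Ī = 1.58333 cm⁴.
Web: 2.4 × 7, A = 16.8 cm², y = 3.5 cm, Ī = 68.6 cm⁴.
Centroid: ȳ = ΣA·y / ΣA = 5.62291 cm.
Transfer each piece to the horizontal centroidal axis using Ī + A·d² with d = y − 5.62291:
  flange: d = 1.87709 cm → contributes +68.5296 cm⁴
  web: d = -2.12291 cm → contributes +144.313 cm⁴
Total I = 212.843 cm⁴.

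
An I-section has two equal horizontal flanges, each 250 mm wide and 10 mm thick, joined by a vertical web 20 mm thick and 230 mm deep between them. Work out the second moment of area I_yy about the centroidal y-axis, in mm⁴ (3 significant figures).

I_yy ≈ 2.62 × 10⁷ mm⁴

Decompose the section into non-overlapping parts with the origin at the bottom-left of its bounding rectangle.
Bottom flange: 250 × 10, A = 2 500 mm², x = 125 mm, Ī = 13 020 833 mm⁴.
Web: 20 × 230, A = 4 600 mm², x = 125 mm, Ī = 153 333 mm⁴.
Top flange: 250 × 10, A = 2 500 mm², x = 125 mm, Ī = 13 020 833 mm⁴.
By symmetry the centroid is at mid-width, x̄ = 125 mm.
All pieces are centred on the centroidal y-axis, so I = ΣĪ = 26 195 000 mm⁴.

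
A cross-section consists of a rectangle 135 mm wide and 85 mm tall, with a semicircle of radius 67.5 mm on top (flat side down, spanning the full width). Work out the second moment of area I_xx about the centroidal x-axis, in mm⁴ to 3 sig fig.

I_xx ≈ 3.15 × 10⁷ mm⁴

Decompose the section into non-overlapping parts with the origin at the bottom-left of its bounding rectangle.
Rectangular body: 135 × 85, A = 11 475 mm², y = 42.5 mm, Ī = 6 908 906 mm⁴.
Semicircular cap: semicircle r = 67.5, A = 7156.9 mm², y = 113.65 mm, Ī = 2 278 490 mm⁴.
Centroid: ȳ = ΣA·y / ΣA = 69.829 mm.
Transfer each piece to the centroidal x-axis using Ī + A·d² with d = y − 69.829:
  rectangular body: d = -27.329 mm → contributes +15 479 589 mm⁴
  semicircular cap: d = 43.818 mm → contributes +16 020 197 mm⁴
Total I = 31 499 785 mm⁴.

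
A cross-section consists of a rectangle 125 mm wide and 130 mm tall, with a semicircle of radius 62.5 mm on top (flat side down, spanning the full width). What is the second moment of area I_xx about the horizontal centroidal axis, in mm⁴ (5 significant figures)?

Decompose the section into non-overlapping parts with the origin at the bottom-left of its bounding rectangle.
Rectangular body: 125 × 130, A = 16 250 mm², y = 65 mm, Ī = 22 885 417 mm⁴.
Semicircular cap: semicircle r = 62.5, A = 6135.923 mm², y = 156.5258 mm, Ī = 1 674 758 mm⁴.
Centroid: ȳ = ΣA·y / ΣA = 90.08699 mm.
Transfer each piece to the horizontal centroidal axis using Ī + A·d² with d = y − 90.08699:
  rectangular body: d = -25.08699 mm → contributes +33 112 469 mm⁴
  semicircular cap: d = 66.43883 mm → contributes +28 759 451 mm⁴
Total I = 61 871 920 mm⁴.

I_xx ≈ 6.1872 × 10⁷ mm⁴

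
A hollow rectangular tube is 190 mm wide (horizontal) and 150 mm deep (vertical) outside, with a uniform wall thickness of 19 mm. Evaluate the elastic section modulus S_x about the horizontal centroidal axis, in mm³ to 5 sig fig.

Decompose the section into non-overlapping parts with the origin at the bottom-left of its bounding rectangle.
Outer rectangle: 190 × 150, A = 28 500 mm², y = 75 mm, Ī = 53 437 500 mm⁴.
Inner void (subtracted): 152 × 112, A = 17 024 mm², y = 75 mm, Ī = 17 795 755 mm⁴.
By symmetry the centroid is at mid-height, ȳ = 75 mm.
All pieces are centred on the horizontal centroidal axis, so I = ΣĪ (holes subtracted) = 35 641 745 mm⁴.
Extreme fibre distance c = 75 mm; S = I/c = 475223.3 mm³.

S_x ≈ 4.7522 × 10⁵ mm³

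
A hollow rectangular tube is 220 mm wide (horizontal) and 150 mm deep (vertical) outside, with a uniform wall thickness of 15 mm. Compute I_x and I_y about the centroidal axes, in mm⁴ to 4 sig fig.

Treat the section as a set of non-overlapping primitives; coordinates are from the bounding-box lower-left.
Outer rectangle: 220 × 150, A = 33 000 mm², y = 75 mm, Ī = 61 875 000 mm⁴.
Inner void (subtracted): 190 × 120, A = 22 800 mm², y = 75 mm, Ī = 27 360 000 mm⁴.
By symmetry the centroid is at mid-height, ȳ = 75 mm.
All pieces are centred on the centroidal x-axis, so I = ΣĪ (holes subtracted) = 34 515 000 mm⁴.
Repeating about the centroidal y-axis gives I_y = 64 510 000 mm⁴.

I_x ≈ 3.452 × 10⁷ mm⁴, I_y ≈ 6.451 × 10⁷ mm⁴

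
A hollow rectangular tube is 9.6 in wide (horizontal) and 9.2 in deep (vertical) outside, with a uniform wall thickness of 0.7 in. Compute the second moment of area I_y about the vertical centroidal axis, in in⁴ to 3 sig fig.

I_y ≈ 320 in⁴

Decompose the section into non-overlapping parts with the origin at the bottom-left of its bounding rectangle.
Outer rectangle: 9.6 × 9.2, A = 88.32 in², x = 4.8 in, Ī = 678.3 in⁴.
Inner void (subtracted): 8.2 × 7.8, A = 63.96 in², x = 4.8 in, Ī = 358.39 in⁴.
By symmetry the centroid is at mid-width, x̄ = 4.8 in.
All pieces are centred on the vertical centroidal axis, so I = ΣĪ (holes subtracted) = 319.91 in⁴.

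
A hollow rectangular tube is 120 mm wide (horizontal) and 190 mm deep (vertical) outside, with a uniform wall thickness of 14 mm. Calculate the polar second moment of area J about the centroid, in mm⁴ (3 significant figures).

Decompose the section into non-overlapping parts with the origin at the bottom-left of its bounding rectangle.
Outer rectangle: 120 × 190, A = 22 800 mm², y = 95 mm, Ī = 68 590 000 mm⁴.
Inner void (subtracted): 92 × 162, A = 14 904 mm², y = 95 mm, Ī = 32 595 048 mm⁴.
By symmetry the centroid is at mid-height, ȳ = 95 mm.
All pieces are centred on the centroidal x-axis, so I = ΣĪ (holes subtracted) = 35 994 952 mm⁴.
Repeating about the centroidal y-axis gives I_y = 16 847 712 mm⁴.
Polar second moment: J = I_x + I_y = 52 842 664 mm⁴.

J ≈ 5.28 × 10⁷ mm⁴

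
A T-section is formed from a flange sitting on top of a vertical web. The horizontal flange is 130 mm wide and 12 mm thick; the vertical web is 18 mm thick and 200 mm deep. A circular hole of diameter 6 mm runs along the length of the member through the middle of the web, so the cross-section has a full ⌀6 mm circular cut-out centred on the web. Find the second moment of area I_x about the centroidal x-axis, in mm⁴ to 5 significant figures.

I_x ≈ 2.4218 × 10⁷ mm⁴

Break the section into simple shapes (no overlaps), measuring from the bottom-left corner of the bounding box.
Flange: 130 × 12, A = 1 560 mm², y = 206 mm, Ī = 18 720 mm⁴.
Web: 18 × 200, A = 3 600 mm², y = 100 mm, Ī = 12 000 000 mm⁴.
Hole (subtracted): ⌀6, A = 28.27433 mm², y = 100 mm, Ī = 63.61725 mm⁴.
Centroid: ȳ = ΣA·y / ΣA = 132.2231 mm.
Transfer each piece to the centroidal x-axis using Ī + A·d² with d = y − 132.2231:
  flange: d = 73.77692 mm → contributes +8 509 853 mm⁴
  web: d = -32.22308 mm → contributes +15 737 976 mm⁴
  hole: d = -32.22308 mm → contributes −29421.62 mm⁴
Total I = 24 218 408 mm⁴.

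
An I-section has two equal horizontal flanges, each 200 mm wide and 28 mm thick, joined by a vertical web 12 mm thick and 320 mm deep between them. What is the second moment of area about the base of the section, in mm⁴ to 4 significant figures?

I_base ≈ 9.042 × 10⁸ mm⁴

Break the section into simple shapes (no overlaps), measuring from the bottom-left corner of the bounding box.
Bottom flange: 200 × 28, A = 5 600 mm², y = 14 mm, Ī = 365 867 mm⁴.
Web: 12 × 320, A = 3 840 mm², y = 188 mm, Ī = 32 768 000 mm⁴.
Top flange: 200 × 28, A = 5 600 mm², y = 362 mm, Ī = 365 867 mm⁴.
Transfer each piece to a horizontal axis along the bottom face using Ī + A·d² with d = y − 0:
  bottom flange: d = 14 mm → contributes +1 463 467 mm⁴
  web: d = 188 mm → contributes +168 488 960 mm⁴
  top flange: d = 362 mm → contributes +734 212 267 mm⁴
Total I = 904 164 693 mm⁴.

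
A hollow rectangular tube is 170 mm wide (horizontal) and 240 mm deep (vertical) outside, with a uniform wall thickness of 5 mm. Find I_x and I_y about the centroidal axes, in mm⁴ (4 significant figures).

Treat the section as a set of non-overlapping primitives; coordinates are from the bounding-box lower-left.
Outer rectangle: 170 × 240, A = 40 800 mm², y = 120 mm, Ī = 195 840 000 mm⁴.
Inner void (subtracted): 160 × 230, A = 36 800 mm², y = 120 mm, Ī = 162 226 667 mm⁴.
By symmetry the centroid is at mid-height, ȳ = 120 mm.
All pieces are centred on the centroidal x-axis, so I = ΣĪ (holes subtracted) = 33 613 333 mm⁴.
Repeating about the centroidal y-axis gives I_y = 19 753 333 mm⁴.

I_x ≈ 3.361 × 10⁷ mm⁴, I_y ≈ 1.975 × 10⁷ mm⁴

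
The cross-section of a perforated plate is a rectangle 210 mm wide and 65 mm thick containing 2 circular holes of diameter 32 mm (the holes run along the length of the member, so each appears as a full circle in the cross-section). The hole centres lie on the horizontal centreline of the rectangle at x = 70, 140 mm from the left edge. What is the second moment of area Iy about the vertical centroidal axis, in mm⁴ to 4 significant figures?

Decompose the section into non-overlapping parts with the origin at the bottom-left of its bounding rectangle.
Plate: 210 × 65, A = 13 650 mm², x = 105 mm, Ī = 50 163 750 mm⁴.
Hole 1 (subtracted): ⌀32, A = 804.248 mm², x = 70 mm, Ī = 51471.9 mm⁴.
Hole 2 (subtracted): ⌀32, A = 804.248 mm², x = 140 mm, Ī = 51471.9 mm⁴.
By symmetry the centroid is at mid-width, x̄ = 105 mm.
Transfer each piece to the vertical centroidal axis using Ī + A·d² with d = x − 105:
  plate: d = 0 mm → contributes +50 163 750 mm⁴
  hole 1: d = -35 mm → contributes −1 036 675 mm⁴
  hole 2: d = 35 mm → contributes −1 036 675 mm⁴
Total I = 48 090 399 mm⁴.

Iy ≈ 4.809 × 10⁷ mm⁴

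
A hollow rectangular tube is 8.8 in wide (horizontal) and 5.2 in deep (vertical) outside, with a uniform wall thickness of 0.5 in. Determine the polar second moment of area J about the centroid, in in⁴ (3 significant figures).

J ≈ 184 in⁴

Decompose the section into non-overlapping parts with the origin at the bottom-left of its bounding rectangle.
Outer rectangle: 8.8 × 5.2, A = 45.76 in², y = 2.6 in, Ī = 103.11 in⁴.
Inner void (subtracted): 7.8 × 4.2, A = 32.76 in², y = 2.6 in, Ī = 48.157 in⁴.
By symmetry the centroid is at mid-height, ȳ = 2.6 in.
All pieces are centred on the centroidal x-axis, so I = ΣĪ (holes subtracted) = 54.955 in⁴.
Repeating about the centroidal y-axis gives I_y = 129.21 in⁴.
Polar second moment: J = I_x + I_y = 184.17 in⁴.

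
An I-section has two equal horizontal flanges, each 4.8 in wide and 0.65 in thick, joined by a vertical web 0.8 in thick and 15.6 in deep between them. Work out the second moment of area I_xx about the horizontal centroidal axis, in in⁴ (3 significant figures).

I_xx ≈ 665 in⁴

Decompose the section into non-overlapping parts with the origin at the bottom-left of its bounding rectangle.
Bottom flange: 4.8 × 0.65, A = 3.12 in², y = 0.325 in, Ī = 0.10985 in⁴.
Web: 0.8 × 15.6, A = 12.48 in², y = 8.45 in, Ī = 253.09 in⁴.
Top flange: 4.8 × 0.65, A = 3.12 in², y = 16.575 in, Ī = 0.10985 in⁴.
By symmetry the centroid is at mid-height, ȳ = 8.45 in.
Transfer each piece to the horizontal centroidal axis using Ī + A·d² with d = y − 8.45:
  bottom flange: d = -8.125 in → contributes +206.08 in⁴
  web: d = 0 in → contributes +253.09 in⁴
  top flange: d = 8.125 in → contributes +206.08 in⁴
Total I = 665.25 in⁴.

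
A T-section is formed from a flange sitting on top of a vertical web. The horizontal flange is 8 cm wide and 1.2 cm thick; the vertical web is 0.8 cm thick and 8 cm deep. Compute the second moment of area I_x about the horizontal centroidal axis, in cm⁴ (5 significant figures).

I_x ≈ 116.54 cm⁴

Decompose the section into non-overlapping parts with the origin at the bottom-left of its bounding rectangle.
Flange: 8 × 1.2, A = 9.6 cm², y = 8.6 cm, Ī = 1.152 cm⁴.
Web: 0.8 × 8, A = 6.4 cm², y = 4 cm, Ī = 34.13333 cm⁴.
Centroid: ȳ = ΣA·y / ΣA = 6.76 cm.
Transfer each piece to the horizontal centroidal axis using Ī + A·d² with d = y − 6.76:
  flange: d = 1.84 cm → contributes +33.65376 cm⁴
  web: d = -2.76 cm → contributes +82.88597 cm⁴
Total I = 116.5397 cm⁴.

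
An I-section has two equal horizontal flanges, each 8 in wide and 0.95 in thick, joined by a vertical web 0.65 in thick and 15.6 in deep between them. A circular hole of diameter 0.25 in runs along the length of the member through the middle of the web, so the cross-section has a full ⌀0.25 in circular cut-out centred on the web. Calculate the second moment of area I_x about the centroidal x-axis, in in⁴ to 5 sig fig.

I_x ≈ 1247.6 in⁴

Split into non-overlapping primitives; take the origin at the lower-left of the bounding box.
Bottom flange: 8 × 0.95, A = 7.6 in², y = 0.475 in, Ī = 0.5715833 in⁴.
Web: 0.65 × 15.6, A = 10.14 in², y = 8.75 in, Ī = 205.6392 in⁴.
Top flange: 8 × 0.95, A = 7.6 in², y = 17.025 in, Ī = 0.5715833 in⁴.
Hole (subtracted): ⌀0.25, A = 0.04908739 in², y = 8.75 in, Ī = 0.0001917476 in⁴.
By symmetry the centroid is at mid-height, ȳ = 8.75 in.
Transfer each piece to the centroidal x-axis using Ī + A·d² with d = y − 8.75:
  bottom flange: d = -8.275 in → contributes +520.9863 in⁴
  web: d = 0 in → contributes +205.6392 in⁴
  top flange: d = 8.275 in → contributes +520.9863 in⁴
  hole: d = 0 in → contributes −0.0001917476 in⁴
Total I = 1247.612 in⁴.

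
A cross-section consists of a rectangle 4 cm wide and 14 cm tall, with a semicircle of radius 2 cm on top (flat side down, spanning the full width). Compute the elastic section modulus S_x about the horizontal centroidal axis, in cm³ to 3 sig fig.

Treat the section as a set of non-overlapping primitives; coordinates are from the bounding-box lower-left.
Rectangular body: 4 × 14, A = 56 cm², y = 7 cm, Ī = 914.67 cm⁴.
Semicircular cap: semicircle r = 2, A = 6.2832 cm², y = 14.849 cm, Ī = 1.7561 cm⁴.
Centroid: ȳ = ΣA·y / ΣA = 7.7918 cm.
Transfer each piece to the horizontal centroidal axis using Ī + A·d² with d = y − 7.7918:
  rectangular body: d = -0.7918 cm → contributes +949.78 cm⁴
  semicircular cap: d = 7.057 cm → contributes +314.67 cm⁴
Total I = 1264.4 cm⁴.
Extreme fibre distance c = 8.2082 cm; S = I/c = 154.05 cm³.

S_x ≈ 154 cm³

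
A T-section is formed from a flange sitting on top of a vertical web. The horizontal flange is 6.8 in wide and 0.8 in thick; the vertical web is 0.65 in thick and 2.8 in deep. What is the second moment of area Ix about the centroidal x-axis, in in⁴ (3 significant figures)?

Treat the section as a set of non-overlapping primitives; coordinates are from the bounding-box lower-left.
Flange: 6.8 × 0.8, A = 5.44 in², y = 3.2 in, Ī = 0.29013 in⁴.
Web: 0.65 × 2.8, A = 1.82 in², y = 1.4 in, Ī = 1.1891 in⁴.
Centroid: ȳ = ΣA·y / ΣA = 2.7488 in.
Transfer each piece to the centroidal x-axis using Ī + A·d² with d = y − 2.7488:
  flange: d = 0.45124 in → contributes +1.3978 in⁴
  web: d = -1.3488 in → contributes +4.4999 in⁴
Total I = 5.8977 in⁴.

Ix ≈ 5.90 in⁴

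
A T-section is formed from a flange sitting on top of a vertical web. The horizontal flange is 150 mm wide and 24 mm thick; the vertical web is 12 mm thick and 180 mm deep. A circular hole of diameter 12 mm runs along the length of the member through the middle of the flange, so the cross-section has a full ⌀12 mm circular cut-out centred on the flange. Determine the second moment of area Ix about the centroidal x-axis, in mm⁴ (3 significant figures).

Ix ≈ 1.99 × 10⁷ mm⁴

Split into non-overlapping primitives; take the origin at the lower-left of the bounding box.
Flange: 150 × 24, A = 3 600 mm², y = 192 mm, Ī = 172 800 mm⁴.
Web: 12 × 180, A = 2 160 mm², y = 90 mm, Ī = 5 832 000 mm⁴.
Hole (subtracted): ⌀12, A = 113.1 mm², y = 192 mm, Ī = 1017.9 mm⁴.
Centroid: ȳ = ΣA·y / ΣA = 152.98 mm.
Transfer each piece to the centroidal x-axis using Ī + A·d² with d = y − 152.98:
  flange: d = 39.016 mm → contributes +5 652 916 mm⁴
  web: d = -62.984 mm → contributes +14 400 665 mm⁴
  hole: d = 39.016 mm → contributes −173 181 mm⁴
Total I = 19 880 400 mm⁴.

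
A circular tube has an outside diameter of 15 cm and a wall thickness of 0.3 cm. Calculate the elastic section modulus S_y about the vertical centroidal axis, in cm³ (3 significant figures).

S_y ≈ 49.9 cm³

Break the section into simple shapes (no overlaps), measuring from the bottom-left corner of the bounding box.
Outer circle: ⌀15, A = 176.71 cm², x = 7.5 cm, Ī = 2 485 cm⁴.
Bore (subtracted): ⌀14.4, A = 162.86 cm², x = 7.5 cm, Ī = 2110.7 cm⁴.
By symmetry the centroid is at mid-width, x̄ = 7.5 cm.
All pieces are centred on the vertical centroidal axis, so I = ΣĪ (holes subtracted) = 374.38 cm⁴.
Extreme fibre distance c = 7.5 cm; S = I/c = 49.917 cm³.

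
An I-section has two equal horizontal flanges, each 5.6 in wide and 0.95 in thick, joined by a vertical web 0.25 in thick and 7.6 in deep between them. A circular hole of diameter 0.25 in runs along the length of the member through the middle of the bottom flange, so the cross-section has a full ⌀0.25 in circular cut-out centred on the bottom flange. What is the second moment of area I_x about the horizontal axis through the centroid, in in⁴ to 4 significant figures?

Treat the section as a set of non-overlapping primitives; coordinates are from the bounding-box lower-left.
Bottom flange: 5.6 × 0.95, A = 5.32 in², y = 0.475 in, Ī = 0.400108 in⁴.
Web: 0.25 × 7.6, A = 1.9 in², y = 4.75 in, Ī = 9.14533 in⁴.
Top flange: 5.6 × 0.95, A = 5.32 in², y = 9.025 in, Ī = 0.400108 in⁴.
Hole (subtracted): ⌀0.25, A = 0.0490874 in², y = 0.475 in, Ī = 0.000191748 in⁴.
Centroid: ȳ = ΣA·y / ΣA = 4.7668 in.
Transfer each piece to the horizontal axis through the centroid using Ī + A·d² with d = y − 4.7668:
  bottom flange: d = -4.2918 in → contributes +98.3921 in⁴
  web: d = -0.0168001 in → contributes +9.14587 in⁴
  top flange: d = 4.2582 in → contributes +96.8638 in⁴
  hole: d = -4.2918 in → contributes −0.904359 in⁴
Total I = 203.497 in⁴.

I_x ≈ 203.5 in⁴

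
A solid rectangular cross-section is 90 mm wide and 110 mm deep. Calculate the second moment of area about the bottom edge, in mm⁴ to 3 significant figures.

The section: 90 × 110, A = 9 900 mm², y = 55 mm, Ī = 9 982 500 mm⁴.
Transfer it to the base of the section using Ī + A·d² with d = y − 0:
  the section: d = 55 mm → contributes +39 930 000 mm⁴
Total I = 39 930 000 mm⁴.

I_base ≈ 3.99 × 10⁷ mm⁴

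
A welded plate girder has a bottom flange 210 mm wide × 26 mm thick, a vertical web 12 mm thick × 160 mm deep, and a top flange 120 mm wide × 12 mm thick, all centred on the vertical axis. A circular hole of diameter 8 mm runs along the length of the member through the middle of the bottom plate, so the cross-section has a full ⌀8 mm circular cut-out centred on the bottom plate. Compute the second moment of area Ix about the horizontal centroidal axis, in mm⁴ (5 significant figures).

Ix ≈ 4.5458 × 10⁷ mm⁴

Treat the section as a set of non-overlapping primitives; coordinates are from the bounding-box lower-left.
Bottom plate: 210 × 26, A = 5 460 mm², y = 13 mm, Ī = 307 580 mm⁴.
Web plate: 12 × 160, A = 1 920 mm², y = 106 mm, Ī = 4 096 000 mm⁴.
Top plate: 120 × 12, A = 1 440 mm², y = 192 mm, Ī = 17 280 mm⁴.
Hole (subtracted): ⌀8, A = 50.26548 mm², y = 13 mm, Ī = 201.0619 mm⁴.
Centroid: ȳ = ΣA·y / ΣA = 62.75293 mm.
Transfer each piece to the horizontal centroidal axis using Ī + A·d² with d = y − 62.75293:
  bottom plate: d = -49.75293 mm → contributes +13 823 014 mm⁴
  web plate: d = 43.24707 mm → contributes +7 686 993 mm⁴
  top plate: d = 129.2471 mm → contributes +24 072 199 mm⁴
  hole: d = -49.75293 mm → contributes −124625.9 mm⁴
Total I = 45 457 580 mm⁴.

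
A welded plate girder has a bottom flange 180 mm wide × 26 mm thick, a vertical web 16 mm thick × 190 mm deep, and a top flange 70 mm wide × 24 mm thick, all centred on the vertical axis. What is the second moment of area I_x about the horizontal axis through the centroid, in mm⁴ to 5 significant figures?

Split into non-overlapping primitives; take the origin at the lower-left of the bounding box.
Bottom plate: 180 × 26, A = 4 680 mm², y = 13 mm, Ī = 263 640 mm⁴.
Web plate: 16 × 190, A = 3 040 mm², y = 121 mm, Ī = 9 145 333 mm⁴.
Top plate: 70 × 24, A = 1 680 mm², y = 228 mm, Ī = 80 640 mm⁴.
Centroid: ȳ = ΣA·y / ΣA = 86.35319 mm.
Transfer each piece to the horizontal axis through the centroid using Ī + A·d² with d = y − 86.35319:
  bottom plate: d = -73.35319 mm → contributes +25 445 272 mm⁴
  web plate: d = 34.64681 mm → contributes +12 794 553 mm⁴
  top plate: d = 141.6468 mm → contributes +33 787 855 mm⁴
Total I = 72 027 681 mm⁴.

I_x ≈ 7.2028 × 10⁷ mm⁴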